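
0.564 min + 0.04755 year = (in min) 2.499e+04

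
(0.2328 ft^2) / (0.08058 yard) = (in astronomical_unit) 1.962e-12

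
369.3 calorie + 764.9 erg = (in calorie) 369.3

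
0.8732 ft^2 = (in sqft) 0.8732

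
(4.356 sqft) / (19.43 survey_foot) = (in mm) 68.33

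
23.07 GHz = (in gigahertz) 23.07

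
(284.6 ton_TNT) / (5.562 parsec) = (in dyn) 0.6938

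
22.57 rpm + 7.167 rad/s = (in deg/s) 546.1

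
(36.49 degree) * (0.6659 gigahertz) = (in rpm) 4.05e+09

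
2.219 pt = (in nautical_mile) 4.227e-07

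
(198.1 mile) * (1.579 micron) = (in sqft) 5.419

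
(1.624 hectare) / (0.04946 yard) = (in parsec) 1.164e-11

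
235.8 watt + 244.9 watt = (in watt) 480.7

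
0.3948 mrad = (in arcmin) 1.357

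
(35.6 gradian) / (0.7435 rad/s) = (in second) 0.7521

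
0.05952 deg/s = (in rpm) 0.00992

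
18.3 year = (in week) 954.2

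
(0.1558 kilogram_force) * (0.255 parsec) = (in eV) 7.504e+34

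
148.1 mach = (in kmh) 1.815e+05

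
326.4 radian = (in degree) 1.87e+04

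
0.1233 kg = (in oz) 4.349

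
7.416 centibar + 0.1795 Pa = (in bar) 0.07416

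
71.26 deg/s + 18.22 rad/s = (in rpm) 185.9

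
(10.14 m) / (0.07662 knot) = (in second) 257.3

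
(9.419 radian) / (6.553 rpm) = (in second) 13.73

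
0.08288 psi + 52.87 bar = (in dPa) 5.288e+07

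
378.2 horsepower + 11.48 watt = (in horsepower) 378.2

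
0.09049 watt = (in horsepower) 0.0001213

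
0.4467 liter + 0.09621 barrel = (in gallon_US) 4.159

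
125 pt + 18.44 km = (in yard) 2.017e+04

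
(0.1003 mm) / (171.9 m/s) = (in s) 5.835e-07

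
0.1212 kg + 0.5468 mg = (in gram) 121.2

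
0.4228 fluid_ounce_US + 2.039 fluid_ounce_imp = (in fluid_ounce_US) 2.382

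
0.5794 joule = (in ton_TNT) 1.385e-10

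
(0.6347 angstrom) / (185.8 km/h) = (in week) 2.033e-18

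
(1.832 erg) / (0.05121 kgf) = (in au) 2.439e-18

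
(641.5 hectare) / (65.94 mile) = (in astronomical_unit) 4.041e-10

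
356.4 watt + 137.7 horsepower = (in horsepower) 138.2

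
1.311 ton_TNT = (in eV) 3.424e+28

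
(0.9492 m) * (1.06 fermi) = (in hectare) 1.006e-19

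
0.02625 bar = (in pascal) 2625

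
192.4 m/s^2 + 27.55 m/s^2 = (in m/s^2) 220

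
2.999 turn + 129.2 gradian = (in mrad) 2.087e+04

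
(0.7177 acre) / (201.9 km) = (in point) 40.78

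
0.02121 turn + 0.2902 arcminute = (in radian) 0.1334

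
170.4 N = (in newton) 170.4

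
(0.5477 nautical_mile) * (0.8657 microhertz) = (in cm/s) 0.08781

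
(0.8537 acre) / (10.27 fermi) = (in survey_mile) 2.09e+14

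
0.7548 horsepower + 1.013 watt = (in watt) 563.9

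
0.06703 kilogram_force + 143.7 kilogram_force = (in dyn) 1.41e+08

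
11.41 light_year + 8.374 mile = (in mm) 1.079e+20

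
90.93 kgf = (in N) 891.7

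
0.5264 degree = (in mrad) 9.187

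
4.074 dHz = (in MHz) 4.074e-07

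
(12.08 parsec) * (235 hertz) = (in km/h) 3.153e+20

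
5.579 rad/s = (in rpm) 53.28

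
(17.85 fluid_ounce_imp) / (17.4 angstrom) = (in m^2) 2.915e+05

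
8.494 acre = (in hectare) 3.437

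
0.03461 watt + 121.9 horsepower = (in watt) 9.09e+04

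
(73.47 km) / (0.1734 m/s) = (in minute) 7062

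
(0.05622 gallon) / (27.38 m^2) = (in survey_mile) 4.83e-09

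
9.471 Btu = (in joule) 9992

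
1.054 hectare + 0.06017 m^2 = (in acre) 2.605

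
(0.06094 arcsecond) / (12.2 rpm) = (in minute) 3.854e-09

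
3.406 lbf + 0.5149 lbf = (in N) 17.44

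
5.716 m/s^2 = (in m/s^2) 5.716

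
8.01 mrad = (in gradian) 0.5099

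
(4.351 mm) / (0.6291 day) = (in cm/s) 8.005e-06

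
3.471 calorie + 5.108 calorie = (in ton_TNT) 8.579e-09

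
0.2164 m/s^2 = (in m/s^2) 0.2164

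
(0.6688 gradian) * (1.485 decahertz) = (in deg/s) 8.939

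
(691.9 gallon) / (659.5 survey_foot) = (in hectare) 1.303e-06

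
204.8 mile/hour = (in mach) 0.2689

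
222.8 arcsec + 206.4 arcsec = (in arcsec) 429.2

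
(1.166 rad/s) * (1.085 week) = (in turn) 1.218e+05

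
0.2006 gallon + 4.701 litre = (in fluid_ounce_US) 184.6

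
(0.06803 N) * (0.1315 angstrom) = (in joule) 8.946e-13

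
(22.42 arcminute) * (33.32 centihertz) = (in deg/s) 0.1245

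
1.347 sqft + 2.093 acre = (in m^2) 8470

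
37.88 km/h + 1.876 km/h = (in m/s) 11.04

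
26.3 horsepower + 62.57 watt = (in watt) 1.967e+04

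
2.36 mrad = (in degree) 0.1352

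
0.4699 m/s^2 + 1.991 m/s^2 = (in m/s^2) 2.461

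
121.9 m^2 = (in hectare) 0.01219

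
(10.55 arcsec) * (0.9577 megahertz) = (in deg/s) 2807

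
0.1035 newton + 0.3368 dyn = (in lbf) 0.02327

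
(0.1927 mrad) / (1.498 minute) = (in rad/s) 2.144e-06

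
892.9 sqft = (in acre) 0.0205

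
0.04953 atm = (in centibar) 5.019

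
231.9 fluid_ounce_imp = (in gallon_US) 1.741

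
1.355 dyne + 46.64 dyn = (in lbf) 0.0001079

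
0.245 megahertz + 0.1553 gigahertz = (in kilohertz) 1.555e+05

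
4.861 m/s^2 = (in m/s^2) 4.861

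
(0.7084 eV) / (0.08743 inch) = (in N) 5.111e-17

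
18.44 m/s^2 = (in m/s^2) 18.44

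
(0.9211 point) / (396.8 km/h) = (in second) 2.948e-06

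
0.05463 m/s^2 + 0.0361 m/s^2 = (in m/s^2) 0.09073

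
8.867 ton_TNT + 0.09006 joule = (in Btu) 3.516e+07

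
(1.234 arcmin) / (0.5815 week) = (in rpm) 9.747e-09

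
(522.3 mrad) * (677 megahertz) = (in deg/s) 2.026e+10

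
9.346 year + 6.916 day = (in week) 488.3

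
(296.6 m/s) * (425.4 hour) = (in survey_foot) 1.49e+09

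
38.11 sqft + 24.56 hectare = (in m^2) 2.456e+05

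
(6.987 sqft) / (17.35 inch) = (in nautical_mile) 0.0007953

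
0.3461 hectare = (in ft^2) 3.725e+04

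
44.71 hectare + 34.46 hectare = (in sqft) 8.522e+06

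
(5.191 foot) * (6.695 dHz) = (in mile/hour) 2.37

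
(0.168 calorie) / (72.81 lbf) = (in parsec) 7.034e-20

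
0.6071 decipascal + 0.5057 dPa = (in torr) 0.0008347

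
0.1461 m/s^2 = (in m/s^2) 0.1461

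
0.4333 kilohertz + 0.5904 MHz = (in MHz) 0.5908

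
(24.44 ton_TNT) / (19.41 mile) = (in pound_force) 7.359e+05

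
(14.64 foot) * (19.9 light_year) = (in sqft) 9.043e+18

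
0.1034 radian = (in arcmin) 355.5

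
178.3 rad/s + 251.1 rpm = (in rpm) 1954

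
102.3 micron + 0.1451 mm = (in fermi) 2.474e+11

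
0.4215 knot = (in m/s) 0.2168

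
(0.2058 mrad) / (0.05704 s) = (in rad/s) 0.003608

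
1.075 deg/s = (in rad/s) 0.01876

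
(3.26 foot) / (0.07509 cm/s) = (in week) 0.002188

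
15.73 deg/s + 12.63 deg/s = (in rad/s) 0.495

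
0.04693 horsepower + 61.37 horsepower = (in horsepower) 61.42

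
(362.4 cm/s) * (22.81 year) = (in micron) 2.607e+15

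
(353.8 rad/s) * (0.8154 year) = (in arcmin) 3.128e+13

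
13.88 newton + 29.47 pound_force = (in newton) 145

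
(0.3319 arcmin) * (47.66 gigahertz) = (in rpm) 4.394e+07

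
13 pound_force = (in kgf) 5.897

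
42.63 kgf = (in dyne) 4.181e+07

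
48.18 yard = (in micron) 4.406e+07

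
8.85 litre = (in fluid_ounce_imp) 311.5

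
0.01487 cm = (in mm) 0.1487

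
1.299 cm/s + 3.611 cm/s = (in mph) 0.1098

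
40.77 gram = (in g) 40.77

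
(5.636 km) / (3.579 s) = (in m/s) 1575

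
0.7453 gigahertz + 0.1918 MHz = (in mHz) 7.455e+11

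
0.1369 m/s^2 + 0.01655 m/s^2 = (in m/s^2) 0.1535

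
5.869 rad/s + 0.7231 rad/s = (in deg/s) 377.7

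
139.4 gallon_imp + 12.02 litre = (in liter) 645.7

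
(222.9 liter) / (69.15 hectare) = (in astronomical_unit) 2.155e-18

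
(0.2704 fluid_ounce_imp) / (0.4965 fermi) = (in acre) 3.824e+06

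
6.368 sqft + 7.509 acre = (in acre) 7.509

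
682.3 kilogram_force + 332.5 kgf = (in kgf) 1015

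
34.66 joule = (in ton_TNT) 8.284e-09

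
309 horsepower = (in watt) 2.304e+05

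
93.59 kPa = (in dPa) 9.359e+05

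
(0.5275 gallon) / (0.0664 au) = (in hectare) 2.01e-17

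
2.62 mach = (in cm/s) 8.921e+04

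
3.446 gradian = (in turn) 0.008615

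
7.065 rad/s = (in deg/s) 404.8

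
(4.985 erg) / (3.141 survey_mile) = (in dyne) 9.862e-06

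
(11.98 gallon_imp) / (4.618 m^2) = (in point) 33.43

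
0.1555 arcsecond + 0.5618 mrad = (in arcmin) 1.934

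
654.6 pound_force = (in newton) 2912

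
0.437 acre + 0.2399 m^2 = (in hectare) 0.1769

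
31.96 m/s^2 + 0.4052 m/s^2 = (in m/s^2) 32.37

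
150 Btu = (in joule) 1.583e+05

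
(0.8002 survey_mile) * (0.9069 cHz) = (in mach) 0.0343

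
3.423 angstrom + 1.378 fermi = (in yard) 3.743e-10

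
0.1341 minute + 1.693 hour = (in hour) 1.695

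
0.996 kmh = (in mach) 0.0008125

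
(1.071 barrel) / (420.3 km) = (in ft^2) 4.361e-06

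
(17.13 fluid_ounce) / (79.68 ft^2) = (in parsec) 2.218e-21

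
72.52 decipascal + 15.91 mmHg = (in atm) 0.02101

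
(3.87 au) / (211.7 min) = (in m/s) 4.558e+07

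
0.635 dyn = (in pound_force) 1.428e-06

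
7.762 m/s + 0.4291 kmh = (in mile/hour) 17.63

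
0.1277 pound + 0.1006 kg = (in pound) 0.3495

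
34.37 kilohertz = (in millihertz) 3.437e+07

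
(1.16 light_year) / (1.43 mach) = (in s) 2.254e+13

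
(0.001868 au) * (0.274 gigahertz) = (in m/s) 7.657e+16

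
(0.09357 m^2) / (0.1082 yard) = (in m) 0.9457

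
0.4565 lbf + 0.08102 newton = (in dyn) 2.112e+05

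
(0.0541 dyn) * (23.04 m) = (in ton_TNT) 2.979e-15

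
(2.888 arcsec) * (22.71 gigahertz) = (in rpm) 3.036e+06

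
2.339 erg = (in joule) 2.339e-07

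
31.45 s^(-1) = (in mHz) 3.145e+04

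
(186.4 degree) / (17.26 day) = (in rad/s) 2.182e-06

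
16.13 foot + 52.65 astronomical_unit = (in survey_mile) 4.894e+09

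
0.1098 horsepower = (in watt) 81.88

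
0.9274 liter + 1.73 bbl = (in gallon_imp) 60.71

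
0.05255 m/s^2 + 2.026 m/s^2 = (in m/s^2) 2.079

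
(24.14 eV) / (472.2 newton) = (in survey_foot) 2.687e-20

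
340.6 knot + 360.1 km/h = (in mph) 615.7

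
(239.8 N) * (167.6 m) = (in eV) 2.508e+23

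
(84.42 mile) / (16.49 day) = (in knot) 0.1854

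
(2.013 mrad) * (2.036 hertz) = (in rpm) 0.03914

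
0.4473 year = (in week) 23.32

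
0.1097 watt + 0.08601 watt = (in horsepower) 0.0002625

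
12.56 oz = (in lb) 0.785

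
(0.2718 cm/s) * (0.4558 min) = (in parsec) 2.409e-18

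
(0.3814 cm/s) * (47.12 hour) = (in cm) 6.47e+04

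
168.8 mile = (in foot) 8.913e+05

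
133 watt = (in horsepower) 0.1784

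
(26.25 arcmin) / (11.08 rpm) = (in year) 2.087e-10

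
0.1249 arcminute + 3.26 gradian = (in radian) 0.05124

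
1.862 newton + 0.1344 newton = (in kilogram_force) 0.2036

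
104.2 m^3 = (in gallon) 2.753e+04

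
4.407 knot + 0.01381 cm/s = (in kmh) 8.162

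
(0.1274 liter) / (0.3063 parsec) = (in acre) 3.331e-24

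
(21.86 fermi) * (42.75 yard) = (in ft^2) 9.198e-12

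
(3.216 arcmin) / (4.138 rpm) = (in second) 0.002159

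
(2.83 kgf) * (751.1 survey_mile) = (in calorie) 8.018e+06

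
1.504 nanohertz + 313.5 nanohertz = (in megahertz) 3.15e-13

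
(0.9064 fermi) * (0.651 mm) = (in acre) 1.458e-22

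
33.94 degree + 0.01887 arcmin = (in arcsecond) 1.222e+05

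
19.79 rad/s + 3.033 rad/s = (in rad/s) 22.82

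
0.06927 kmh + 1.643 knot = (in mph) 1.934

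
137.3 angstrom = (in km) 1.373e-11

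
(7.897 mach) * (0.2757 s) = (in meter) 741.3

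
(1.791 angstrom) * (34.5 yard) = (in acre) 1.396e-12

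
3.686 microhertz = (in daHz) 3.686e-07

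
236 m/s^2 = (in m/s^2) 236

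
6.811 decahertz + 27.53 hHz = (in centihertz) 2.821e+05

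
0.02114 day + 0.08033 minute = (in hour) 0.5087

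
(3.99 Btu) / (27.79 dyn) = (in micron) 1.515e+13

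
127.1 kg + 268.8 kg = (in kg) 395.9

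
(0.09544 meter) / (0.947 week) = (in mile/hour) 3.728e-07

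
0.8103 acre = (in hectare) 0.3279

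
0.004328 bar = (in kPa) 0.4328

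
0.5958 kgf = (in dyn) 5.843e+05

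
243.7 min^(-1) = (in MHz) 4.062e-06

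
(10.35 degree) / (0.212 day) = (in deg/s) 0.0005651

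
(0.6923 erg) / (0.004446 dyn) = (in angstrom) 1.557e+10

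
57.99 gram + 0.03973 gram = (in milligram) 5.803e+04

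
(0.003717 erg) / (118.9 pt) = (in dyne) 0.0008862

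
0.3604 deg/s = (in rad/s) 0.00629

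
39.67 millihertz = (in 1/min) 2.38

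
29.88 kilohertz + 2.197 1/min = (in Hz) 2.988e+04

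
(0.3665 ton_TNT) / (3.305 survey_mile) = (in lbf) 6.481e+04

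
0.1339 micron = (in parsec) 4.339e-24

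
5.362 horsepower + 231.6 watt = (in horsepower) 5.673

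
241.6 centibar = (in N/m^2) 2.416e+05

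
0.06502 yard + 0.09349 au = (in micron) 1.399e+16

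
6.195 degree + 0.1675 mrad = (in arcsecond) 2.234e+04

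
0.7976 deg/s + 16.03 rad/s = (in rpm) 153.2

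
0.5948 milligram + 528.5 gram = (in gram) 528.5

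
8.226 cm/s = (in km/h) 0.2961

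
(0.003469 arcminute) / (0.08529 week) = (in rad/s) 1.956e-11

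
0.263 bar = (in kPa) 26.3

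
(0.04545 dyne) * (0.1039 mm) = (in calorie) 1.129e-11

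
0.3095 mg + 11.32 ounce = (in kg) 0.3209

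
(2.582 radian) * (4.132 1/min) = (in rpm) 1.698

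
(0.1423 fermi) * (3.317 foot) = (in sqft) 1.549e-15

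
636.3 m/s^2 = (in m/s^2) 636.3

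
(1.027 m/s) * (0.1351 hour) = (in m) 499.5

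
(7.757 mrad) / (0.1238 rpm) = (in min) 0.009972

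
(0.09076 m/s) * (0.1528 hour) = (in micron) 4.993e+07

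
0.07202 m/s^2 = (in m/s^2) 0.07202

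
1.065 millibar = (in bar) 0.001065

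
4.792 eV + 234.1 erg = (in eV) 1.461e+14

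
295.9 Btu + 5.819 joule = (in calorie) 7.462e+04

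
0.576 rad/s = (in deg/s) 33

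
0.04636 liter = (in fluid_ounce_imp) 1.632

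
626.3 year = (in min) 3.292e+08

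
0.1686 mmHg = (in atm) 0.0002218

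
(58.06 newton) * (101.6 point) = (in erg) 2.081e+07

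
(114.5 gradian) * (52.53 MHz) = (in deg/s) 5.413e+09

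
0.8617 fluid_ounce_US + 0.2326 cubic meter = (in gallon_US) 61.45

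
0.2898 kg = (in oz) 10.22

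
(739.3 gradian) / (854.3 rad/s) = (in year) 4.31e-10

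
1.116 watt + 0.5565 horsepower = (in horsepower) 0.558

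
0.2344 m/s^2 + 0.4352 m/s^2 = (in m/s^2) 0.6696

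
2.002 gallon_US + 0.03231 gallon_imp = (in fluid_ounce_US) 261.2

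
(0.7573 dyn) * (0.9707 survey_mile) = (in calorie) 0.002828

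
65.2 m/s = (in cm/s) 6520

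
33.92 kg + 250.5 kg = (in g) 2.844e+05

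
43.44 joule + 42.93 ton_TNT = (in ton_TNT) 42.93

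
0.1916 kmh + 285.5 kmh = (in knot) 154.3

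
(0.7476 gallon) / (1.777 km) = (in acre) 3.935e-10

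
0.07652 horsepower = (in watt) 57.06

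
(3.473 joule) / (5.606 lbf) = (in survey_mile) 8.654e-05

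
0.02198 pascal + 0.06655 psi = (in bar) 0.004589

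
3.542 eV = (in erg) 5.675e-12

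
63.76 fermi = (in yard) 6.973e-14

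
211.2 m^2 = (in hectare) 0.02112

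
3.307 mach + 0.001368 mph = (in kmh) 4054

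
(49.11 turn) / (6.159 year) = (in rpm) 1.517e-05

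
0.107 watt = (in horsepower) 0.0001435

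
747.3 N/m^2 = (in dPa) 7473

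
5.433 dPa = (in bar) 5.433e-06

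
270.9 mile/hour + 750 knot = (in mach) 1.489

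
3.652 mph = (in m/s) 1.633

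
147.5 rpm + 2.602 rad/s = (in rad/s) 18.05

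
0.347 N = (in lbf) 0.07801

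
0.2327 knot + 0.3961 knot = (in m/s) 0.3235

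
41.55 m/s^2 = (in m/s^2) 41.55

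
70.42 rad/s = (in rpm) 672.5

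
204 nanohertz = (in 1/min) 1.224e-05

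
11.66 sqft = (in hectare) 0.0001083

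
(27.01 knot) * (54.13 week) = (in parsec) 1.474e-08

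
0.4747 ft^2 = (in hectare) 4.41e-06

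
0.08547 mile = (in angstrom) 1.376e+12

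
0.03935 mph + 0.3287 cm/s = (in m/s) 0.02088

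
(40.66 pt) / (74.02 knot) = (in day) 4.36e-09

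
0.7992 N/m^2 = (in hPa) 0.007992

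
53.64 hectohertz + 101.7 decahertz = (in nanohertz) 6.381e+12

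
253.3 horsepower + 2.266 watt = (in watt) 1.889e+05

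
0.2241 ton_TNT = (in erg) 9.376e+15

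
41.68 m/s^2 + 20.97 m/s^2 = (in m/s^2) 62.65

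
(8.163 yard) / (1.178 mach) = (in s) 0.01861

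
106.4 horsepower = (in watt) 7.934e+04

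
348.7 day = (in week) 49.81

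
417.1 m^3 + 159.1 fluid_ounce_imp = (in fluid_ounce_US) 1.41e+07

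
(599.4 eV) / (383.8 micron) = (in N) 2.502e-13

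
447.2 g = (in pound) 0.9859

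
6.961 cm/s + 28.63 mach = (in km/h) 3.509e+04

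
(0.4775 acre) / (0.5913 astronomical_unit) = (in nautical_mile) 1.18e-11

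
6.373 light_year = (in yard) 6.594e+16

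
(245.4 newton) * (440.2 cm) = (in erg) 1.08e+10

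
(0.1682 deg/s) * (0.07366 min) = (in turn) 0.002065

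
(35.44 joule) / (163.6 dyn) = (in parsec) 7.02e-13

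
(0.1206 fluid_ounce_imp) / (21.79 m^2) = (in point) 0.0004458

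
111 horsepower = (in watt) 8.277e+04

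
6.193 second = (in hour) 0.00172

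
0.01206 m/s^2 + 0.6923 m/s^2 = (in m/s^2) 0.7044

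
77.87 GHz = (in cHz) 7.787e+12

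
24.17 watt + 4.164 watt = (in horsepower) 0.038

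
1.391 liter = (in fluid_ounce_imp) 48.96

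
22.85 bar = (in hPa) 2.285e+04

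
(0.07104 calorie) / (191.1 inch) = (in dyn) 6124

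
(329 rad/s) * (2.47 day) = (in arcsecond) 1.448e+13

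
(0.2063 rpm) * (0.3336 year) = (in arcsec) 4.688e+10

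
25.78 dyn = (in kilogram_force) 2.629e-05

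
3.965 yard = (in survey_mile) 0.002253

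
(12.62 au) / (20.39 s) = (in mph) 2.071e+11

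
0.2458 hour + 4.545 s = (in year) 2.82e-05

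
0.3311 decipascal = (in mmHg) 0.0002483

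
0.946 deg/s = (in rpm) 0.1577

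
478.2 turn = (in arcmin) 1.033e+07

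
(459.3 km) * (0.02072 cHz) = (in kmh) 342.6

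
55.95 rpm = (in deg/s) 335.7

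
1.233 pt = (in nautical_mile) 2.349e-07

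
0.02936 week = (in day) 0.2055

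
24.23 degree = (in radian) 0.4229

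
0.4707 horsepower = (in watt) 351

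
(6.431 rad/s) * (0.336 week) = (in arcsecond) 2.696e+11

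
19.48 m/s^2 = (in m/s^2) 19.48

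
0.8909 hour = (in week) 0.005303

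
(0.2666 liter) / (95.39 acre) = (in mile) 4.291e-13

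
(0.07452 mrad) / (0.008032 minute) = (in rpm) 0.001477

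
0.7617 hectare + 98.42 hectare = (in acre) 245.1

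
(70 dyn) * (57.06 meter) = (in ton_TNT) 9.546e-12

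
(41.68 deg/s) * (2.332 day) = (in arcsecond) 3.023e+10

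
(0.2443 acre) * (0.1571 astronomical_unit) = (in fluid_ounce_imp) 8.178e+17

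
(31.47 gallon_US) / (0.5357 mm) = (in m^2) 222.4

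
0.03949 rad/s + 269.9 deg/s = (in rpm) 45.36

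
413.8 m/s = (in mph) 925.6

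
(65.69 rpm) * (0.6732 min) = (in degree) 1.592e+04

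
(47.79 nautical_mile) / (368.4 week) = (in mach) 1.167e-06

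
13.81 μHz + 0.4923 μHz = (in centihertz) 0.00143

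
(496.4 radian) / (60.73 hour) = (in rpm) 0.02168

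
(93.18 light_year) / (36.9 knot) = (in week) 7.678e+10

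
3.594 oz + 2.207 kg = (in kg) 2.309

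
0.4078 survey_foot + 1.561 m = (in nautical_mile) 0.00091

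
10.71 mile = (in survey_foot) 5.655e+04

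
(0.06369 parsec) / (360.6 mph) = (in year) 3.866e+05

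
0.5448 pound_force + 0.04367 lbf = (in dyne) 2.618e+05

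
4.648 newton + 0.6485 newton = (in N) 5.296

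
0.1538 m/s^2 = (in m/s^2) 0.1538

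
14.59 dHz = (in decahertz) 0.1459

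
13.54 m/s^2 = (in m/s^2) 13.54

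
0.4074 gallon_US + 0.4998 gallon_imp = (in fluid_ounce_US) 129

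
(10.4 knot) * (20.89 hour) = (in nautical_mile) 217.3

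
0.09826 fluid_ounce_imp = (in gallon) 0.0007375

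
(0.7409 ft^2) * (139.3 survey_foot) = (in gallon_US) 772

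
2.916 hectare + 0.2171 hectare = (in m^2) 3.133e+04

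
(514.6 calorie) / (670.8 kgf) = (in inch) 12.89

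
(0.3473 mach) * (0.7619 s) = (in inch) 3547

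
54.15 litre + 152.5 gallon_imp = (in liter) 747.4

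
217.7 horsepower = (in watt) 1.623e+05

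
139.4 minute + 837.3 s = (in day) 0.1065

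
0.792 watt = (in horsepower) 0.001062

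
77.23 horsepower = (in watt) 5.759e+04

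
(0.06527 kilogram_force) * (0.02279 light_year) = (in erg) 1.38e+21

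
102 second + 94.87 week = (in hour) 1.594e+04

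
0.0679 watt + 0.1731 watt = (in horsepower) 0.0003232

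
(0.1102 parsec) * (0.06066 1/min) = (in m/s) 3.438e+12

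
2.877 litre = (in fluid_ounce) 97.28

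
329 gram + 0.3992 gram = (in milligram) 3.294e+05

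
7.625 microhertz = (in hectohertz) 7.625e-08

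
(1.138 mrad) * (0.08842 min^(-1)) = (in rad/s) 1.677e-06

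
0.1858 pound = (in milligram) 8.428e+04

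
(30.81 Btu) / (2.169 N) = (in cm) 1.499e+06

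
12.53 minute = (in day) 0.008701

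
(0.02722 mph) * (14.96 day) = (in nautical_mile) 8.493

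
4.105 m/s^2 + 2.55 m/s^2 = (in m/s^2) 6.655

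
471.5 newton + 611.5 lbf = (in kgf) 325.5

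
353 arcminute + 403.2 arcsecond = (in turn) 0.01665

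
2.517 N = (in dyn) 2.517e+05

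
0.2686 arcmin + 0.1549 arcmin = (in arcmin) 0.4235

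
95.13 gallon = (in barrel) 2.265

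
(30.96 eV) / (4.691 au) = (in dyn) 7.068e-25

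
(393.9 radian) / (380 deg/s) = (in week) 9.82e-05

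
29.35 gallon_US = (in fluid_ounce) 3757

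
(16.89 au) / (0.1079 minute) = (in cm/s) 3.903e+13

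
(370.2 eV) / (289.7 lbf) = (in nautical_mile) 2.485e-23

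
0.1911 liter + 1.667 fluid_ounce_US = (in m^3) 0.0002404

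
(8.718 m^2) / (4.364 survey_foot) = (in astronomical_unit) 4.381e-11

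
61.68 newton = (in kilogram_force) 6.29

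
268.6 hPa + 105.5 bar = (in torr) 7.933e+04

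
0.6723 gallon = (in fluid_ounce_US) 86.05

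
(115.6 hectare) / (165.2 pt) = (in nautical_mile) 1.071e+04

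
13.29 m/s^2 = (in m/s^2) 13.29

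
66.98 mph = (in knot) 58.2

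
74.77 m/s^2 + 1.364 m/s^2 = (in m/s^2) 76.13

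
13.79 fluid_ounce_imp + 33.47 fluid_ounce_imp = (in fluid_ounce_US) 45.41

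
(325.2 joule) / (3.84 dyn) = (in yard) 9.262e+06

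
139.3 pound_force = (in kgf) 63.19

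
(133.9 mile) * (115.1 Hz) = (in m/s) 2.48e+07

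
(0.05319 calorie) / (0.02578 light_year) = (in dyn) 9.125e-11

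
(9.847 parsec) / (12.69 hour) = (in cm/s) 6.651e+14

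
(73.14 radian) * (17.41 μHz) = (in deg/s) 0.07296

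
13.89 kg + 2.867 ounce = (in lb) 30.8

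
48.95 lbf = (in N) 217.7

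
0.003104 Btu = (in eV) 2.044e+19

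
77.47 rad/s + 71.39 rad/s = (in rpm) 1422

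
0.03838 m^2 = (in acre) 9.484e-06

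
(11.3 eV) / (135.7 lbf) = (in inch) 1.181e-19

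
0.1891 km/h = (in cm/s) 5.253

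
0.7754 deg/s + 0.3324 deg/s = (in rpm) 0.1846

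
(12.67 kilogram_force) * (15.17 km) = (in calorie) 4.505e+05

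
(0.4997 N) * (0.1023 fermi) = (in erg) 5.112e-10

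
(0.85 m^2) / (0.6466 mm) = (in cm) 1.315e+05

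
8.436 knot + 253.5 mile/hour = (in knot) 228.7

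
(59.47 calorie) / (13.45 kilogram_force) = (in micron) 1.886e+06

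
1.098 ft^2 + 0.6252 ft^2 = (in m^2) 0.1601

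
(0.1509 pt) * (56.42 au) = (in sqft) 4.836e+09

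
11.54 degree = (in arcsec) 4.154e+04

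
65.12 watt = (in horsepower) 0.08733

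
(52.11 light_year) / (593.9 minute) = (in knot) 2.689e+13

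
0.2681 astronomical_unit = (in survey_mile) 2.492e+07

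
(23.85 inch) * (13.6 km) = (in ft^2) 8.868e+04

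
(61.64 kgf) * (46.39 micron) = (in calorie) 0.006702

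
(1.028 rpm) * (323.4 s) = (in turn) 5.541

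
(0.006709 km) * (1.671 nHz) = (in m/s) 1.121e-08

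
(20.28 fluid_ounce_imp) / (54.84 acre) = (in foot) 8.518e-09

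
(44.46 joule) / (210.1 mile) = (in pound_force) 2.956e-05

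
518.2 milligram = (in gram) 0.5182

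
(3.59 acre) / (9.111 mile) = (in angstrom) 9.908e+09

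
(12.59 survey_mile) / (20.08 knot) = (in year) 6.22e-05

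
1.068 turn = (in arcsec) 1.384e+06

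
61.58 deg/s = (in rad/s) 1.075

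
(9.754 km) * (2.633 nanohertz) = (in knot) 4.992e-05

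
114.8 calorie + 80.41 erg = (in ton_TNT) 1.148e-07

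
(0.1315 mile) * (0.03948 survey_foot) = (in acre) 0.0006293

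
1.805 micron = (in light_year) 1.908e-22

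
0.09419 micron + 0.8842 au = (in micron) 1.323e+17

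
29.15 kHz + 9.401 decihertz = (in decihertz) 2.915e+05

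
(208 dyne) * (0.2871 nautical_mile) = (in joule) 1.106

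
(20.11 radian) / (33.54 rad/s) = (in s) 0.5996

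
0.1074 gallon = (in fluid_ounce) 13.75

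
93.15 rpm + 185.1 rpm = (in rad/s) 29.14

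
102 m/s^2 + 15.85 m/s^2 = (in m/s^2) 117.8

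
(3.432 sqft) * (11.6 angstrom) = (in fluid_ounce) 1.251e-05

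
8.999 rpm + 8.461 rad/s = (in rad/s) 9.403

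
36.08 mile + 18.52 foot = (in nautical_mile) 31.36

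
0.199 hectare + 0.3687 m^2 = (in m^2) 1990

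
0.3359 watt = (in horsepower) 0.0004504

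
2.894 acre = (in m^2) 1.171e+04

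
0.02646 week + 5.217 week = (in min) 5.285e+04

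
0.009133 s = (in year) 2.896e-10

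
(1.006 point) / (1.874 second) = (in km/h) 0.0006818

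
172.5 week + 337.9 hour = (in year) 3.347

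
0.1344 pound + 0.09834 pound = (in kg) 0.1056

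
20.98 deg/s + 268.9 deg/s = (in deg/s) 289.9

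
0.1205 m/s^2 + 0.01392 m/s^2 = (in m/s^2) 0.1344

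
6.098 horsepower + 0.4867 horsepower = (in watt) 4910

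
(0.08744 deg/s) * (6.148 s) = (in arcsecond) 1935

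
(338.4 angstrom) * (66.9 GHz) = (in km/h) 8150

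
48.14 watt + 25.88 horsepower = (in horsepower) 25.94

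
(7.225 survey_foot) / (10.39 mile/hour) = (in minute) 0.007902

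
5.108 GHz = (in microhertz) 5.108e+15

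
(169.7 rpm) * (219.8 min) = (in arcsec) 4.834e+10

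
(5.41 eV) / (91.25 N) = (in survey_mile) 5.902e-24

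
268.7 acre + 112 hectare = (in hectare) 220.7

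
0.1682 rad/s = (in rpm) 1.606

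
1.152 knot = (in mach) 0.00174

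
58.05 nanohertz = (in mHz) 5.805e-05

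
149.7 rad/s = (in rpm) 1430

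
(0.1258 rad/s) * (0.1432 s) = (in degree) 1.032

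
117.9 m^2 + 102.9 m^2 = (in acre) 0.05456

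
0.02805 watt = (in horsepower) 3.762e-05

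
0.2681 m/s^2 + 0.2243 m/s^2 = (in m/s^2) 0.4924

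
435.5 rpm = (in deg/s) 2613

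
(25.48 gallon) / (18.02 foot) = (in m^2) 0.01756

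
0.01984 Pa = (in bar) 1.984e-07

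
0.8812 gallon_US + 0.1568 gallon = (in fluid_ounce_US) 132.9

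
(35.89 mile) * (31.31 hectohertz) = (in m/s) 1.808e+08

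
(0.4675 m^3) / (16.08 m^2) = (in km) 2.907e-05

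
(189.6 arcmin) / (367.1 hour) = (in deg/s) 2.391e-06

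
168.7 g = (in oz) 5.951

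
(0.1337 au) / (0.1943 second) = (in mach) 3.023e+08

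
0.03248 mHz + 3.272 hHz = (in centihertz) 3.272e+04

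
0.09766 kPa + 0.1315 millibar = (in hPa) 1.108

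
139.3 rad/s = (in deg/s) 7981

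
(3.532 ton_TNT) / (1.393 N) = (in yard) 1.16e+10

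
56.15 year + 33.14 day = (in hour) 4.927e+05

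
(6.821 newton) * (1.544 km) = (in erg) 1.053e+11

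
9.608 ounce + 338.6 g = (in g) 611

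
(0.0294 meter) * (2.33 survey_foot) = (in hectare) 2.088e-06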